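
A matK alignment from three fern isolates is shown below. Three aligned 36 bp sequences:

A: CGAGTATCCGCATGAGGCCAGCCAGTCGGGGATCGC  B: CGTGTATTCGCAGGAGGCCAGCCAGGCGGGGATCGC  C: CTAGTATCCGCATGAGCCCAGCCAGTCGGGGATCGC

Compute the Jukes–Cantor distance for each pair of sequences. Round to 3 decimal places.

d(A,B) = 0.120, d(A,C) = 0.058, d(B,C) = 0.188

A–B: 4/36 sites differ → p ≈ 0.111111, d = −0.75 ln(1 − 0.148148) = 0.120257 ≈ 0.120.
A–C: 2/36 sites differ → p ≈ 0.055556, d = −0.75 ln(1 − 0.074075) = 0.057722 ≈ 0.058.
B–C: 6/36 sites differ → p ≈ 0.166667, d = −0.75 ln(1 − 0.222223) = 0.188487 ≈ 0.188.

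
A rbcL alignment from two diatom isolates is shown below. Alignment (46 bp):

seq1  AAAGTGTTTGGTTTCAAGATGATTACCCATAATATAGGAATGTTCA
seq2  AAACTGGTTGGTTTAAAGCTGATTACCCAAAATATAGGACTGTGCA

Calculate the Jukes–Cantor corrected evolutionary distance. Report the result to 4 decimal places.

The sequences differ at 7 of 46 sites (4, 7, 15, 19, 30, 40, 44), so p = 7/46 ≈ 0.152174.
d = −(3/4) ln(1 − 4p/3) = −0.75 ln(1 − 0.202899) = −0.75 ln(0.797101)
  = −0.75 × (-0.226774) = 0.170081 substitutions/site.

0.1701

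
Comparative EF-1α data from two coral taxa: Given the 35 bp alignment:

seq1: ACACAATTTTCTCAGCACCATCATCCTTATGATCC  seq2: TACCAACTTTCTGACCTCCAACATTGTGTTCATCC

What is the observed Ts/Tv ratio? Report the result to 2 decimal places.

0.18

Transitions are A↔G and C↔T; transversions are all other mismatches.
Transitions: 2. Transversions: 11.
R = 2/11 = 0.181818… ≈ 0.18 (to 2 d.p.).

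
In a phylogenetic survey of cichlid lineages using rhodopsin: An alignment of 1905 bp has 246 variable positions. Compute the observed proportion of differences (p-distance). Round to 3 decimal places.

0.129

p = 246/1905 = 0.129133… ≈ 0.129 (to 3 d.p.).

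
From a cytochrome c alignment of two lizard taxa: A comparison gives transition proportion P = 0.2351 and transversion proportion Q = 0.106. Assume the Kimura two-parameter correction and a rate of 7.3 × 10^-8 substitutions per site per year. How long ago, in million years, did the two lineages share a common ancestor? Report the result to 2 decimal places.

3.35

Under the Kimura two-parameter model, d = −½ ln(1 − 2P − Q) − ¼ ln(1 − 2Q).
1 − 2P − Q = 0.4238, giving −½ ln(0.4238) = 0.429247.
1 − 2Q = 0.788, giving −¼ ln(0.788) = 0.059564.
d = 0.429247 + 0.059564 = 0.488811.
Under a molecular clock d = 2μt, so t = d/(2μ) = 0.488811 / (2 × 7.3 × 10^-8) = 3.35 million years.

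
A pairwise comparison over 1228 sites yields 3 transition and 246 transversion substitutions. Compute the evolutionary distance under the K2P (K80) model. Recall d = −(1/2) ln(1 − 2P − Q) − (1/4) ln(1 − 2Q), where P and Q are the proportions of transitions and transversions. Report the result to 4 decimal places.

0.2428

P = 3/1228 ≈ 0.002443 and Q = 246/1228 ≈ 0.200326.
Under the Kimura two-parameter model, d = −½ ln(1 − 2P − Q) − ¼ ln(1 − 2Q).
1 − 2P − Q = 0.794788, giving −½ ln(0.794788) = 0.114840.
1 − 2Q = 0.599348, giving −¼ ln(0.599348) = 0.127978.
d = 0.114840 + 0.127978 = 0.242818.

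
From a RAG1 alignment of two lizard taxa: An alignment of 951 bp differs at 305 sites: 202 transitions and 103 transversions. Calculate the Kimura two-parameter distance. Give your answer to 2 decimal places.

0.44

P = 202/951 ≈ 0.212408 and Q = 103/951 ≈ 0.108307.
Under the Kimura two-parameter model, d = −½ ln(1 − 2P − Q) − ¼ ln(1 − 2Q).
1 − 2P − Q = 0.466877, giving −½ ln(0.466877) = 0.380845.
1 − 2Q = 0.783386, giving −¼ ln(0.783386) = 0.061032.
d = 0.380845 + 0.061032 = 0.441877.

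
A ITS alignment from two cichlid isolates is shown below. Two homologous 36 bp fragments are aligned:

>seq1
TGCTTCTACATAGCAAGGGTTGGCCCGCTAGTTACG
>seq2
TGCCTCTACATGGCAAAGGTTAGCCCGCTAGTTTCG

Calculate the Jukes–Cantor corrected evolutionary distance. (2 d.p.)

0.15

The sequences differ at 5 of 36 sites (4, 12, 17, 22, 34), so p = 5/36 ≈ 0.138889.
d = −(3/4) ln(1 − 4p/3) = −0.75 ln(1 − 0.185185) = −0.75 ln(0.814815)
  = −0.75 × (-0.204794) = 0.153596 substitutions/site.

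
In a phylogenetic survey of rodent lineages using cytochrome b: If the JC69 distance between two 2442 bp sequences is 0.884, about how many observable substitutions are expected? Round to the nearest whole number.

1268

Invert JC69: p = (3/4)(1 − e^(−4d/3)) = 0.75 × (1 − e^(-1.178667)) = 0.75 × (1 − 0.307689) = 0.519233.
Expected differing sites = pL ≈ 0.519233 × 2442 = 1267.966986 ≈ 1268.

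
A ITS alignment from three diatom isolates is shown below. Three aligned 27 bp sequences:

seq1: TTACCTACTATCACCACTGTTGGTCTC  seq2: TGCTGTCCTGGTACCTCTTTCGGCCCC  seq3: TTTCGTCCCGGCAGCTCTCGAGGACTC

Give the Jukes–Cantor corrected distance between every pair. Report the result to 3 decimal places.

d(seq1,seq2) = 0.770, d(seq1,seq3) = 0.673, d(seq2,seq3) = 0.588

seq1–seq2: 13/27 sites differ → p ≈ 0.481481, d = −0.75 ln(1 − 0.641975) = 0.770364 ≈ 0.770.
seq1–seq3: 12/27 sites differ → p ≈ 0.444444, d = −0.75 ln(1 − 0.592592) = 0.673455 ≈ 0.673.
seq2–seq3: 11/27 sites differ → p ≈ 0.407407, d = −0.75 ln(1 − 0.543209) = 0.587647 ≈ 0.588.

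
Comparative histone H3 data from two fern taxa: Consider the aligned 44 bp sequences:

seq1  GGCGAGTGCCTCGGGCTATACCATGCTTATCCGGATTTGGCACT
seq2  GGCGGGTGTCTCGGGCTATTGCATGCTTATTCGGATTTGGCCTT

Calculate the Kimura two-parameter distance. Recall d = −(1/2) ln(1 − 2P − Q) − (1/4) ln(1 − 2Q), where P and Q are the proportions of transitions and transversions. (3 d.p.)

0.180

Of 44 sites, 4 differences are transitions and 3 are transversions, so P = 4/44 ≈ 0.090909 and Q = 3/44 ≈ 0.068182.
Under the Kimura two-parameter model, d = −½ ln(1 − 2P − Q) − ¼ ln(1 − 2Q).
1 − 2P − Q = 0.75, giving −½ ln(0.75) = 0.143841.
1 − 2Q = 0.863636, giving −¼ ln(0.863636) = 0.036651.
d = 0.143841 + 0.036651 = 0.180492.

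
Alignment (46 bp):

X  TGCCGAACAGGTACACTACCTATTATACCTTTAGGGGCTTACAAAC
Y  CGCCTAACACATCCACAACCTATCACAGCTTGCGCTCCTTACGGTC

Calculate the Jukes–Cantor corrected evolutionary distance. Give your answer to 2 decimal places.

0.51

The sequences differ at 17 of 46 sites, so p = 17/46 ≈ 0.369565.
d = −(3/4) ln(1 − 4p/3) = −0.75 ln(1 − 0.492753) = −0.75 ln(0.507247)
  = −0.75 × (-0.678757) = 0.509068 substitutions/site.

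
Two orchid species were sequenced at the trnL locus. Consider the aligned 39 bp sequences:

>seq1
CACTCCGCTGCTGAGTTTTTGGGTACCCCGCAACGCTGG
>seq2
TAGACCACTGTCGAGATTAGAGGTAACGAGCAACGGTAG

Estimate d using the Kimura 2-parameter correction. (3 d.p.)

0.541

Of 39 sites, 6 differences are transitions and 9 are transversions, so P = 6/39 ≈ 0.153846 and Q = 9/39 ≈ 0.230769.
Under the Kimura two-parameter model, d = −½ ln(1 − 2P − Q) − ¼ ln(1 − 2Q).
1 − 2P − Q = 0.461539, giving −½ ln(0.461539) = 0.386594.
1 − 2Q = 0.538462, giving −¼ ln(0.538462) = 0.154760.
d = 0.386594 + 0.154760 = 0.541354.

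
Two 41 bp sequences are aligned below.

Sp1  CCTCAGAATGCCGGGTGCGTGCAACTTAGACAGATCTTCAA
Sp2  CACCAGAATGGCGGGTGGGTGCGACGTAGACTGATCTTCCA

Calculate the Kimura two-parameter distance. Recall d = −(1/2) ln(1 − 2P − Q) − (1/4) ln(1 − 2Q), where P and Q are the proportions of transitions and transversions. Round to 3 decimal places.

Of 41 sites, 2 differences are transitions and 6 are transversions, so P = 2/41 ≈ 0.04878 and Q = 6/41 ≈ 0.146341.
Under the Kimura two-parameter model, d = −½ ln(1 − 2P − Q) − ¼ ln(1 − 2Q).
1 − 2P − Q = 0.756099, giving −½ ln(0.756099) = 0.139791.
1 − 2Q = 0.707318, giving −¼ ln(0.707318) = 0.086569.
d = 0.139791 + 0.086569 = 0.226360.

0.226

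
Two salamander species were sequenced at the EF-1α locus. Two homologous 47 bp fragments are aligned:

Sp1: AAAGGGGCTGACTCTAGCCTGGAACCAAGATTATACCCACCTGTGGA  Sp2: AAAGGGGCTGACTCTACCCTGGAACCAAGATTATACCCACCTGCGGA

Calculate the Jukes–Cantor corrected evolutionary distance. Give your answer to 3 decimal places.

0.044

The sequences differ at 2 of 47 sites (17, 44), so p = 2/47 ≈ 0.042553.
d = −(3/4) ln(1 − 4p/3) = −0.75 ln(1 − 0.056737) = −0.75 ln(0.943263)
  = −0.75 × (-0.058410) = 0.043808 substitutions/site.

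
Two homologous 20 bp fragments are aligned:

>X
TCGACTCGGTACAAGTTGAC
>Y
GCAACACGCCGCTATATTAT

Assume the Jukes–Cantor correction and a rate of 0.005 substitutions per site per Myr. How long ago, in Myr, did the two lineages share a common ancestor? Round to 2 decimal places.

99.13

The sequences differ at 11 of 20 sites, so p = 11/20 = 0.55.
d = −(3/4) ln(1 − 4p/3) = −0.75 ln(1 − 0.733333) = −0.75 ln(0.266667)
  = −0.75 × (-1.321755) = 0.991316 substitutions/site.
Under a molecular clock d = 2μt, so t = d/(2μ) = 0.991316 / (2 × 0.005) = 99.13 Myr.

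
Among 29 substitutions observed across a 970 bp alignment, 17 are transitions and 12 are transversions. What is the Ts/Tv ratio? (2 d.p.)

R = 17/12 = 1.416666… ≈ 1.42 (to 2 d.p.).

1.42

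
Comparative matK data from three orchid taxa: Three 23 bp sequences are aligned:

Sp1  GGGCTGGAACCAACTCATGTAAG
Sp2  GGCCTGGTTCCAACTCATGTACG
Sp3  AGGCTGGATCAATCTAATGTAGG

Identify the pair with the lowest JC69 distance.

Sp1 and Sp2

Sp1–Sp2: 4/23 differ, p = 0.174, d = 0.198.
Sp1–Sp3: 6/23 differ, p = 0.261, d = 0.321.
Sp2–Sp3: 7/23 differ, p = 0.304, d = 0.390.
The smallest distance is between Sp1 and Sp2.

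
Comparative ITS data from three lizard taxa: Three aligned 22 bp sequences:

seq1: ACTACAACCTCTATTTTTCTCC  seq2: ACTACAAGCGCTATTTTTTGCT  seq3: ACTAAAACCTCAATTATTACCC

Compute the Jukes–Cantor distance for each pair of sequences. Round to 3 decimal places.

seq1–seq2: 5/22 sites differ → p ≈ 0.227273, d = −0.75 ln(1 − 0.303031) = 0.270761 ≈ 0.271.
seq1–seq3: 5/22 sites differ → p ≈ 0.227273, d = −0.75 ln(1 − 0.303031) = 0.270761 ≈ 0.271.
seq2–seq3: 8/22 sites differ → p ≈ 0.363636, d = −0.75 ln(1 − 0.484848) = 0.497470 ≈ 0.497.

d(seq1,seq2) = 0.271, d(seq1,seq3) = 0.271, d(seq2,seq3) = 0.497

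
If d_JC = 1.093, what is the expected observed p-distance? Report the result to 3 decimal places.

p = (3/4)(1 − e^(−4d/3)) = 0.75 × (1 − e^(-1.457333)) = 0.75 × (1 − 0.232856) = 0.575358.

0.575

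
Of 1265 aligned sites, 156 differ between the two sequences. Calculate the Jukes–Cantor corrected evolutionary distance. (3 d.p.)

p = 156/1265 ≈ 0.12332.
d = −(3/4) ln(1 − 4p/3) = −0.75 ln(1 − 0.164427) = −0.75 ln(0.835573)
  = −0.75 × (-0.179638) = 0.134729 substitutions/site.

0.135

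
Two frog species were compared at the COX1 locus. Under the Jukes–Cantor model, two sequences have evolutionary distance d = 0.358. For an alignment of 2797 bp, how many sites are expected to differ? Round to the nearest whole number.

796

Invert JC69: p = (3/4)(1 − e^(−4d/3)) = 0.75 × (1 − e^(-0.477333)) = 0.75 × (1 − 0.620436) = 0.284673.
Expected differing sites = pL ≈ 0.284673 × 2797 = 796.230381 ≈ 796.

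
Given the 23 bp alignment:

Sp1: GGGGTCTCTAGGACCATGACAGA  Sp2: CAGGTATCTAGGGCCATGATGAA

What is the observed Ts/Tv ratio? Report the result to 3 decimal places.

Transitions are A↔G and C↔T; transversions are all other mismatches.
Transitions: 5. Transversions: 2.
R = 5/2 = 2.500.

2.500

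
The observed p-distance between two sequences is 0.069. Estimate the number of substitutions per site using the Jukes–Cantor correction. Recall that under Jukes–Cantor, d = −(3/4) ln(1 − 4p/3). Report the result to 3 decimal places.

d = −(3/4) ln(1 − 4p/3) = −0.75 ln(1 − 0.092) = −0.75 ln(0.908)
  = −0.75 × (-0.096511) = 0.072383 substitutions/site.

0.072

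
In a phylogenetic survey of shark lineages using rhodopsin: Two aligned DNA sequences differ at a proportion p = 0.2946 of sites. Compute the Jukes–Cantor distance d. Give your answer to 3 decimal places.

0.374

d = −(3/4) ln(1 − 4p/3) = −0.75 ln(1 − 0.3928) = −0.75 ln(0.6072)
  = −0.75 × (-0.498897) = 0.374173 substitutions/site.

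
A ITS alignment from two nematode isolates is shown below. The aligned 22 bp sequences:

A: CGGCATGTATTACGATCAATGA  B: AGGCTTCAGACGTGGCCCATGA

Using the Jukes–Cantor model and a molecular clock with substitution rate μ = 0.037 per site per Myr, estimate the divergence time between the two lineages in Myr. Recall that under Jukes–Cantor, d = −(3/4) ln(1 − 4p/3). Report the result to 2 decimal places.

The sequences differ at 12 of 22 sites, so p = 12/22 ≈ 0.545455.
d = −(3/4) ln(1 − 4p/3) = −0.75 ln(1 − 0.727273) = −0.75 ln(0.272727)
  = −0.75 × (-1.299284) = 0.974463 substitutions/site.
Under a molecular clock d = 2μt, so t = d/(2μ) = 0.974463 / (2 × 0.037) = 13.17 Myr.

13.17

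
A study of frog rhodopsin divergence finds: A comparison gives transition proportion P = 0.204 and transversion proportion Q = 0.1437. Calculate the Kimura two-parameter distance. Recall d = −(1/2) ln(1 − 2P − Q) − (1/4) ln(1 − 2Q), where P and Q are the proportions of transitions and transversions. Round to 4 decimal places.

Under the Kimura two-parameter model, d = −½ ln(1 − 2P − Q) − ¼ ln(1 − 2Q).
1 − 2P − Q = 0.4483, giving −½ ln(0.4483) = 0.401146.
1 − 2Q = 0.7126, giving −¼ ln(0.7126) = 0.084709.
d = 0.401146 + 0.084709 = 0.485855.

0.4859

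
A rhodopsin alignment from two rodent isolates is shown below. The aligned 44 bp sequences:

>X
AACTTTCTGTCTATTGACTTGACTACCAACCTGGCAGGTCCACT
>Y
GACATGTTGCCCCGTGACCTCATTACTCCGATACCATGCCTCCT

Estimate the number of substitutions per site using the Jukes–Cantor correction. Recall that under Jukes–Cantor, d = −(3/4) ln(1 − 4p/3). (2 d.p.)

The sequences differ at 22 of 44 sites, so p = 22/44 = 0.5.
d = −(3/4) ln(1 − 4p/3) = −0.75 ln(1 − 0.666667) = −0.75 ln(0.333333)
  = −0.75 × (-1.098613) = 0.823960 substitutions/site.

0.82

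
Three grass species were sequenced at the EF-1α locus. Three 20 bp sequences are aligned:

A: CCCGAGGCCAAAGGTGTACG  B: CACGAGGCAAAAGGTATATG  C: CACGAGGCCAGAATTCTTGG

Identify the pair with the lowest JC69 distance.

A–B: 4/20 differ, p = 0.200, d = 0.233.
A–C: 7/20 differ, p = 0.350, d = 0.471.
B–C: 7/20 differ, p = 0.350, d = 0.471.
The smallest distance is between A and B.

A and B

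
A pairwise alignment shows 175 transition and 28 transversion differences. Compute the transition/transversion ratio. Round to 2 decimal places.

R = 175/28 = 6.25.

6.25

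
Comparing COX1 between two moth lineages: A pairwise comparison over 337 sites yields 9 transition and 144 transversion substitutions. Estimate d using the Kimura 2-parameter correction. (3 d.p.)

0.810

P = 9/337 ≈ 0.026706 and Q = 144/337 ≈ 0.4273.
Under the Kimura two-parameter model, d = −½ ln(1 − 2P − Q) − ¼ ln(1 − 2Q).
1 − 2P − Q = 0.519288, giving −½ ln(0.519288) = 0.327648.
1 − 2Q = 0.1454, giving −¼ ln(0.1454) = 0.482067.
d = 0.327648 + 0.482067 = 0.809715.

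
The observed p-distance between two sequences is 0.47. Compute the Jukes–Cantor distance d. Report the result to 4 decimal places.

0.7390

d = −(3/4) ln(1 − 4p/3) = −0.75 ln(1 − 0.626667) = −0.75 ln(0.373333)
  = −0.75 × (-0.985284) = 0.738963 substitutions/site.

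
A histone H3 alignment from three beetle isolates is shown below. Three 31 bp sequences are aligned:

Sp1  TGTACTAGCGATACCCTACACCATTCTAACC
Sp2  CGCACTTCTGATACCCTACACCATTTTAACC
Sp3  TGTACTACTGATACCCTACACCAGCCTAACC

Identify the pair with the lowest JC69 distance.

Sp1–Sp2: 6/31 differ, p = 0.194, d = 0.224.
Sp1–Sp3: 4/31 differ, p = 0.129, d = 0.142.
Sp2–Sp3: 6/31 differ, p = 0.194, d = 0.224.
The smallest distance is between Sp1 and Sp3.

Sp1 and Sp3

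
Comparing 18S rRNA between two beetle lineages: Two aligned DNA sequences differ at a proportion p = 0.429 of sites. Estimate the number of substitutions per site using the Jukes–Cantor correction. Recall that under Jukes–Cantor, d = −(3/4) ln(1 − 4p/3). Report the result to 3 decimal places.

0.636

d = −(3/4) ln(1 − 4p/3) = −0.75 ln(1 − 0.572) = −0.75 ln(0.428)
  = −0.75 × (-0.848632) = 0.636474 substitutions/site.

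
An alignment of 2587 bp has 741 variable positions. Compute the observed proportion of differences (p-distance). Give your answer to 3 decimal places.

p = 741/2587 = 0.286432… ≈ 0.286 (to 3 d.p.).

0.286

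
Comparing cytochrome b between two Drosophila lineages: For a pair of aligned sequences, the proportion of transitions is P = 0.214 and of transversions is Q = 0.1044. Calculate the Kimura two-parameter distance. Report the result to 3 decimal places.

0.439

Under the Kimura two-parameter model, d = −½ ln(1 − 2P − Q) − ¼ ln(1 − 2Q).
1 − 2P − Q = 0.4676, giving −½ ln(0.4676) = 0.380071.
1 − 2Q = 0.7912, giving −¼ ln(0.7912) = 0.058551.
d = 0.380071 + 0.058551 = 0.438622.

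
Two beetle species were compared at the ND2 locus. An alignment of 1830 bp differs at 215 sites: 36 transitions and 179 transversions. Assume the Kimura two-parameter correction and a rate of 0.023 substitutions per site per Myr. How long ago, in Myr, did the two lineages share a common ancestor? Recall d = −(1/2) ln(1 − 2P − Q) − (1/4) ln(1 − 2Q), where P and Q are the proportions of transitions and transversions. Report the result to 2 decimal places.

P = 36/1830 ≈ 0.019672 and Q = 179/1830 ≈ 0.097814.
Under the Kimura two-parameter model, d = −½ ln(1 − 2P − Q) − ¼ ln(1 − 2Q).
1 − 2P − Q = 0.862842, giving −½ ln(0.862842) = 0.073762.
1 − 2Q = 0.804372, giving −¼ ln(0.804372) = 0.054423.
d = 0.073762 + 0.054423 = 0.128185.
Under a molecular clock d = 2μt, so t = d/(2μ) = 0.128185 / (2 × 0.023) = 2.79 Myr.

2.79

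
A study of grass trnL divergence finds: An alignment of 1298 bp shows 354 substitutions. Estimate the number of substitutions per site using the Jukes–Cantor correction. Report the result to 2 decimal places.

p = 354/1298 ≈ 0.272727.
d = −(3/4) ln(1 − 4p/3) = −0.75 ln(1 − 0.363636) = −0.75 ln(0.636364)
  = −0.75 × (-0.451985) = 0.338989 substitutions/site.

0.34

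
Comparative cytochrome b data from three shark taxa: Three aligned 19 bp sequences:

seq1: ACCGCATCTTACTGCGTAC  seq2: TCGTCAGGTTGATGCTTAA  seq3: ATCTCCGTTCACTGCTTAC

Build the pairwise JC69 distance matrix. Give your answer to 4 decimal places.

seq1–seq2: 9/19 sites differ → p ≈ 0.473684, d = −0.75 ln(1 − 0.631579) = 0.748897 ≈ 0.7489.
seq1–seq3: 7/19 sites differ → p ≈ 0.368421, d = −0.75 ln(1 − 0.491228) = 0.506816 ≈ 0.5068.
seq2–seq3: 9/19 sites differ → p ≈ 0.473684, d = −0.75 ln(1 − 0.631579) = 0.748897 ≈ 0.7489.

d(seq1,seq2) = 0.7489, d(seq1,seq3) = 0.5068, d(seq2,seq3) = 0.7489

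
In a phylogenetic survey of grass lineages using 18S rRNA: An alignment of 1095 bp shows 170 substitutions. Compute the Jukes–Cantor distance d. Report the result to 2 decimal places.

p = 170/1095 ≈ 0.155251.
d = −(3/4) ln(1 − 4p/3) = −0.75 ln(1 − 0.207001) = −0.75 ln(0.792999)
  = −0.75 × (-0.231933) = 0.173950 substitutions/site.

0.17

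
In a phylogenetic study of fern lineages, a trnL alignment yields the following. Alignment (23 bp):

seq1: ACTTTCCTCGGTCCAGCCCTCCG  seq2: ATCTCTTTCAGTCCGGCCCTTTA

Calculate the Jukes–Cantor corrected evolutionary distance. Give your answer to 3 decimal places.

The sequences differ at 10 of 23 sites (2, 3, 5, 6, 7, 10, 15, 21, 22, 23), so p = 10/23 ≈ 0.434783.
d = −(3/4) ln(1 − 4p/3) = −0.75 ln(1 − 0.579711) = −0.75 ln(0.420289)
  = −0.75 × (-0.866813) = 0.650110 substitutions/site.

0.650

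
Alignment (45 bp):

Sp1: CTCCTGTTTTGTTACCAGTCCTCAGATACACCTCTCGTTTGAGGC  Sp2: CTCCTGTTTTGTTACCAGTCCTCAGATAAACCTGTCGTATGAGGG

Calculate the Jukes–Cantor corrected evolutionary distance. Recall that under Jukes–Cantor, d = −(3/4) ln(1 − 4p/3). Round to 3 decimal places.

0.095

The sequences differ at 4 of 45 sites (29, 34, 39, 45), so p = 4/45 ≈ 0.088889.
d = −(3/4) ln(1 − 4p/3) = −0.75 ln(1 − 0.118519) = −0.75 ln(0.881481)
  = −0.75 × (-0.126152) = 0.094614 substitutions/site.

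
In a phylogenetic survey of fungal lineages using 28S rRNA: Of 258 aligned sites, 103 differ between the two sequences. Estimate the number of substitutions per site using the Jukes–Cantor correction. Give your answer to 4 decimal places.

0.5699

p = 103/258 ≈ 0.399225.
d = −(3/4) ln(1 − 4p/3) = −0.75 ln(1 − 0.5323) = −0.75 ln(0.4677)
  = −0.75 × (-0.759928) = 0.569946 substitutions/site.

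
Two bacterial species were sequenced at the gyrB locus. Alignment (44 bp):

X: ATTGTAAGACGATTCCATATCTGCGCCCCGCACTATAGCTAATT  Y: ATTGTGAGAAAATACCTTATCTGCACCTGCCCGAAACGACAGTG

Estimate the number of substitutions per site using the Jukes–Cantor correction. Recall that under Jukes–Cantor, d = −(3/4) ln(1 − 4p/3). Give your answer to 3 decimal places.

0.591

The sequences differ at 18 of 44 sites, so p = 18/44 ≈ 0.409091.
d = −(3/4) ln(1 − 4p/3) = −0.75 ln(1 − 0.545455) = −0.75 ln(0.454545)
  = −0.75 × (-0.788458) = 0.591344 substitutions/site.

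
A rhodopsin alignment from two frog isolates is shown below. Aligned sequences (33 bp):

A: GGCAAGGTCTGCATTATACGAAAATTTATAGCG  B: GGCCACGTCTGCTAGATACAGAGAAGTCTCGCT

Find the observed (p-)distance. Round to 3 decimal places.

The sequences differ at 13 of 33 positions.
p = 13/33 = 0.393939… ≈ 0.394 (to 3 d.p.).

0.394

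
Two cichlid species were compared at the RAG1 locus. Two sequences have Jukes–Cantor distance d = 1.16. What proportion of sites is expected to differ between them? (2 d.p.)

p = (3/4)(1 − e^(−4d/3)) = 0.75 × (1 − e^(-1.546667)) = 0.75 × (1 − 0.212957) = 0.590282.

0.59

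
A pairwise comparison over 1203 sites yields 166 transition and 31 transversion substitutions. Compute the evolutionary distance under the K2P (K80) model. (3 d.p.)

0.193

P = 166/1203 ≈ 0.137988 and Q = 31/1203 ≈ 0.025769.
Under the Kimura two-parameter model, d = −½ ln(1 − 2P − Q) − ¼ ln(1 − 2Q).
1 − 2P − Q = 0.698255, giving −½ ln(0.698255) = 0.179585.
1 − 2Q = 0.948462, giving −¼ ln(0.948462) = 0.013228.
d = 0.179585 + 0.013228 = 0.192813.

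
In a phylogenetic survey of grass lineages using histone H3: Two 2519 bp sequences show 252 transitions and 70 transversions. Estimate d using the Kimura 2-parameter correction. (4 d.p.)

P = 252/2519 ≈ 0.10004 and Q = 70/2519 ≈ 0.027789.
Under the Kimura two-parameter model, d = −½ ln(1 − 2P − Q) − ¼ ln(1 − 2Q).
1 − 2P − Q = 0.772131, giving −½ ln(0.772131) = 0.129301.
1 − 2Q = 0.944422, giving −¼ ln(0.944422) = 0.014296.
d = 0.129301 + 0.014296 = 0.143597.

0.1436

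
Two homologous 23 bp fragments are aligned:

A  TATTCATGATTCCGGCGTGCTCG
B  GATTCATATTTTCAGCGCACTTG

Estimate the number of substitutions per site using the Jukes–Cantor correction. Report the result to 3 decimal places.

0.467

The sequences differ at 8 of 23 sites (1, 8, 9, 12, 14, 18, 19, 22), so p = 8/23 ≈ 0.347826.
d = −(3/4) ln(1 − 4p/3) = −0.75 ln(1 − 0.463768) = −0.75 ln(0.536232)
  = −0.75 × (-0.623188) = 0.467391 substitutions/site.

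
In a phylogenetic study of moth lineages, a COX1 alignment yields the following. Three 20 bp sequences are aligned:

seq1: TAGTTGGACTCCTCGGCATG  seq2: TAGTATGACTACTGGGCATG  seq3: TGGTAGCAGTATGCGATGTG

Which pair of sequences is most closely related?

seq1–seq2: 4/20 differ, p = 0.200, d = 0.233.
seq1–seq3: 10/20 differ, p = 0.500, d = 0.824.
seq2–seq3: 10/20 differ, p = 0.500, d = 0.824.
The smallest distance is between seq1 and seq2.

seq1 and seq2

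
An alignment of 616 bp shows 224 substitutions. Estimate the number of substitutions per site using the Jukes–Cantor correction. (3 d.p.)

0.497

p = 224/616 ≈ 0.363636.
d = −(3/4) ln(1 − 4p/3) = −0.75 ln(1 − 0.484848) = −0.75 ln(0.515152)
  = −0.75 × (-0.663293) = 0.497470 substitutions/site.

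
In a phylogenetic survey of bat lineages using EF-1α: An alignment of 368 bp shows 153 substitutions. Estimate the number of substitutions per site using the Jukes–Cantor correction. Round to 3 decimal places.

0.606

p = 153/368 ≈ 0.415761.
d = −(3/4) ln(1 − 4p/3) = −0.75 ln(1 − 0.554348) = −0.75 ln(0.445652)
  = −0.75 × (-0.808217) = 0.606163 substitutions/site.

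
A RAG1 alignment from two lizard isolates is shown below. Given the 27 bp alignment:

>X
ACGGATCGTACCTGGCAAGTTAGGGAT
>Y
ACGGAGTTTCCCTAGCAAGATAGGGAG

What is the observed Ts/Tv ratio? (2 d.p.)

0.40

Transitions are A↔G and C↔T; transversions are all other mismatches.
Transitions: 2. Transversions: 5.
R = 2/5 = 0.40.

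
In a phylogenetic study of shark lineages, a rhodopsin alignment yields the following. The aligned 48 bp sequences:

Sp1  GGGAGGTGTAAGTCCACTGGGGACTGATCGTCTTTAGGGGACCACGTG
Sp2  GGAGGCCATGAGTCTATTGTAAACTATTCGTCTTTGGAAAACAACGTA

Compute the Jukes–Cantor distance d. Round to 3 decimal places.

0.563

The sequences differ at 19 of 48 sites, so p = 19/48 ≈ 0.395833.
d = −(3/4) ln(1 − 4p/3) = −0.75 ln(1 − 0.527777) = −0.75 ln(0.472223)
  = −0.75 × (-0.750304) = 0.562728 substitutions/site.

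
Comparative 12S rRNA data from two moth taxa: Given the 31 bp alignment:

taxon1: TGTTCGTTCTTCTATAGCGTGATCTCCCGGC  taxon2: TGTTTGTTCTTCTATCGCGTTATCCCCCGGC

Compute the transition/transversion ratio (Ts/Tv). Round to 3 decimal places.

1.000

Transitions are A↔G and C↔T; transversions are all other mismatches.
Transitions: 2. Transversions: 2.
R = 2/2 = 1.000.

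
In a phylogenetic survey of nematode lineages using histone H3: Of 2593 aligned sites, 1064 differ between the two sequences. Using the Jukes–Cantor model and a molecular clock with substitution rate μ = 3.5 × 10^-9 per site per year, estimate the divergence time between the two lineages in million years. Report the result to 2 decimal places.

84.87

p = 1064/2593 ≈ 0.410336.
d = −(3/4) ln(1 − 4p/3) = −0.75 ln(1 − 0.547115) = −0.75 ln(0.452885)
  = −0.75 × (-0.792117) = 0.594088 substitutions/site.
Under a molecular clock d = 2μt, so t = d/(2μ) = 0.594088 / (2 × 3.5 × 10^-9) = 84.87 million years.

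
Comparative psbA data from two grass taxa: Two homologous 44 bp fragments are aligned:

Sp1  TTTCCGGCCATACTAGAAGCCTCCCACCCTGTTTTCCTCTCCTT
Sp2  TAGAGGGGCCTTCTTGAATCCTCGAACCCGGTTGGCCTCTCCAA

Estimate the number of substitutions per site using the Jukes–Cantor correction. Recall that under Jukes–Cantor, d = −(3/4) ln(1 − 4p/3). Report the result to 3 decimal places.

The sequences differ at 16 of 44 sites, so p = 16/44 ≈ 0.363636.
d = −(3/4) ln(1 − 4p/3) = −0.75 ln(1 − 0.484848) = −0.75 ln(0.515152)
  = −0.75 × (-0.663293) = 0.497470 substitutions/site.

0.497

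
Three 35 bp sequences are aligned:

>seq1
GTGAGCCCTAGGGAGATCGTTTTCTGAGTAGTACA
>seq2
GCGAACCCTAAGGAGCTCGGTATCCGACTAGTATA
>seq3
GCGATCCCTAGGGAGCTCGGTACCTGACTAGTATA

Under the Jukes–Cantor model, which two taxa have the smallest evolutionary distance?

seq2 and seq3

seq1–seq2: 9/35 differ, p = 0.257, d = 0.315.
seq1–seq3: 8/35 differ, p = 0.229, d = 0.273.
seq2–seq3: 4/35 differ, p = 0.114, d = 0.124.
The smallest distance is between seq2 and seq3.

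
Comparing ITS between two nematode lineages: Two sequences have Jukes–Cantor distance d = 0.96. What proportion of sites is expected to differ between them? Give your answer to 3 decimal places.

p = (3/4)(1 − e^(−4d/3)) = 0.75 × (1 − e^(-1.28)) = 0.75 × (1 − 0.278037) = 0.541472.

0.541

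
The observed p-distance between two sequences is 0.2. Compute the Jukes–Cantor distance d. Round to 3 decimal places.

0.233

d = −(3/4) ln(1 − 4p/3) = −0.75 ln(1 − 0.266667) = −0.75 ln(0.733333)
  = −0.75 × (-0.310155) = 0.232616 substitutions/site.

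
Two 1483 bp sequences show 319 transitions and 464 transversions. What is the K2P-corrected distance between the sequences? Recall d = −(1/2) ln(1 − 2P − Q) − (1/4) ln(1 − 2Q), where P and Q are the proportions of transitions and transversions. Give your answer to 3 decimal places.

0.925

P = 319/1483 ≈ 0.215105 and Q = 464/1483 ≈ 0.312879.
Under the Kimura two-parameter model, d = −½ ln(1 − 2P − Q) − ¼ ln(1 − 2Q).
1 − 2P − Q = 0.256911, giving −½ ln(0.256911) = 0.679513.
1 − 2Q = 0.374242, giving −¼ ln(0.374242) = 0.245713.
d = 0.679513 + 0.245713 = 0.925226.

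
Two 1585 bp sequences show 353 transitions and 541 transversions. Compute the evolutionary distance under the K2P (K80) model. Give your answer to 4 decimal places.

P = 353/1585 ≈ 0.222713 and Q = 541/1585 ≈ 0.341325.
Under the Kimura two-parameter model, d = −½ ln(1 − 2P − Q) − ¼ ln(1 − 2Q).
1 − 2P − Q = 0.213249, giving −½ ln(0.213249) = 0.772647.
1 − 2Q = 0.31735, giving −¼ ln(0.31735) = 0.286938.
d = 0.772647 + 0.286938 = 1.059585.

1.0596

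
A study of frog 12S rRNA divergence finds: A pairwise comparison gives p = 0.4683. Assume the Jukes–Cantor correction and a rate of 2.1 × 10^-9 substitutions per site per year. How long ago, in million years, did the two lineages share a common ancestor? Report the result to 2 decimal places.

174.86

d = −(3/4) ln(1 − 4p/3) = −0.75 ln(1 − 0.6244) = −0.75 ln(0.3756)
  = −0.75 × (-0.979231) = 0.734423 substitutions/site.
Under a molecular clock d = 2μt, so t = d/(2μ) = 0.734423 / (2 × 2.1 × 10^-9) = 174.86 million years.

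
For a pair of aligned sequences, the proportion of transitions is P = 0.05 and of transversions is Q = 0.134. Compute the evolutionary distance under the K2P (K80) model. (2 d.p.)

0.21

Under the Kimura two-parameter model, d = −½ ln(1 − 2P − Q) − ¼ ln(1 − 2Q).
1 − 2P − Q = 0.766, giving −½ ln(0.766) = 0.133287.
1 − 2Q = 0.732, giving −¼ ln(0.732) = 0.077994.
d = 0.133287 + 0.077994 = 0.211281.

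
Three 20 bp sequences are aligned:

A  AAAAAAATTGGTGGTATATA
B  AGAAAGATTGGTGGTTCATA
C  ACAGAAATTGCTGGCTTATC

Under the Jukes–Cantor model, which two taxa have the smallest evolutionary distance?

A–B: 4/20 differ, p = 0.200, d = 0.233.
A–C: 6/20 differ, p = 0.300, d = 0.383.
B–C: 7/20 differ, p = 0.350, d = 0.471.
The smallest distance is between A and B.

A and B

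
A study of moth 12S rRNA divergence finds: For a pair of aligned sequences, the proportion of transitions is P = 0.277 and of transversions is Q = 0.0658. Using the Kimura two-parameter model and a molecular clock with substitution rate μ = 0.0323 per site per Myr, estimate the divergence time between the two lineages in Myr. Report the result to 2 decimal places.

Under the Kimura two-parameter model, d = −½ ln(1 − 2P − Q) − ¼ ln(1 − 2Q).
1 − 2P − Q = 0.3802, giving −½ ln(0.3802) = 0.483529.
1 − 2Q = 0.8684, giving −¼ ln(0.8684) = 0.035276.
d = 0.483529 + 0.035276 = 0.518805.
Under a molecular clock d = 2μt, so t = d/(2μ) = 0.518805 / (2 × 0.0323) = 8.03 Myr.

8.03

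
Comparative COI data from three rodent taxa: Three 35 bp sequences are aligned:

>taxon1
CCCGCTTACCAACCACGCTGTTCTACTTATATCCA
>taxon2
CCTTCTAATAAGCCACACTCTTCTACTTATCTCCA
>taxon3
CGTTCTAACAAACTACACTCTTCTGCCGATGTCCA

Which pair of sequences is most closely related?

taxon1–taxon2: 9/35 differ, p = 0.257, d = 0.315.
taxon1–taxon3: 12/35 differ, p = 0.343, d = 0.458.
taxon2–taxon3: 8/35 differ, p = 0.229, d = 0.273.
The smallest distance is between taxon2 and taxon3.

taxon2 and taxon3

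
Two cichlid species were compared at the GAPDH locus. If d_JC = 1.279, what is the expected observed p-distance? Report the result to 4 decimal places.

p = (3/4)(1 − e^(−4d/3)) = 0.75 × (1 − e^(-1.705333)) = 0.75 × (1 − 0.181712) = 0.613716.

0.6137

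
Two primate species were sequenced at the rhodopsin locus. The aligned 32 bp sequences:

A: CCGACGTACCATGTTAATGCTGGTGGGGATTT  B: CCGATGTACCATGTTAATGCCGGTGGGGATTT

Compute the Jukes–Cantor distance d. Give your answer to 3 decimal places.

0.065

The sequences differ at 2 of 32 sites (5, 21), so p = 2/32 = 0.0625.
d = −(3/4) ln(1 − 4p/3) = −0.75 ln(1 − 0.083333) = −0.75 ln(0.916667)
  = −0.75 × (-0.087011) = 0.065258 substitutions/site.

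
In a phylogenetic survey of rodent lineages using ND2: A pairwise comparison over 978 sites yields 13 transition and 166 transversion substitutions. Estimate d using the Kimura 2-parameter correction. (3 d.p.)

0.213

P = 13/978 ≈ 0.013292 and Q = 166/978 ≈ 0.169734.
Under the Kimura two-parameter model, d = −½ ln(1 − 2P − Q) − ¼ ln(1 − 2Q).
1 − 2P − Q = 0.803682, giving −½ ln(0.803682) = 0.109276.
1 − 2Q = 0.660532, giving −¼ ln(0.660532) = 0.103677.
d = 0.109276 + 0.103677 = 0.212953.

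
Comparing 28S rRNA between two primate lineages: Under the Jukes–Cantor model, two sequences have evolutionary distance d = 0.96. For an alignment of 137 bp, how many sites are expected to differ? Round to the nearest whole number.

Invert JC69: p = (3/4)(1 − e^(−4d/3)) = 0.75 × (1 − e^(-1.28)) = 0.75 × (1 − 0.278037) = 0.541472.
Expected differing sites = pL ≈ 0.541472 × 137 = 74.181664 ≈ 74.

74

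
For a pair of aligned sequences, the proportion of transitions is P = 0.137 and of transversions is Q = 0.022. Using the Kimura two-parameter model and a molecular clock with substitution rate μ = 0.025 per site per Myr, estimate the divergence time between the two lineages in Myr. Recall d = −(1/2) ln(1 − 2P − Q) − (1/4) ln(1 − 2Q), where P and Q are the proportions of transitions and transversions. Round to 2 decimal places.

3.73

Under the Kimura two-parameter model, d = −½ ln(1 − 2P − Q) − ¼ ln(1 − 2Q).
1 − 2P − Q = 0.704, giving −½ ln(0.704) = 0.175488.
1 − 2Q = 0.956, giving −¼ ln(0.956) = 0.011249.
d = 0.175488 + 0.011249 = 0.186737.
Under a molecular clock d = 2μt, so t = d/(2μ) = 0.186737 / (2 × 0.025) = 3.73 Myr.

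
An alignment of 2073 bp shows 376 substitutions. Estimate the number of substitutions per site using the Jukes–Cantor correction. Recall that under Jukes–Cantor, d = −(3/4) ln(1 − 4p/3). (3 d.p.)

0.208

p = 376/2073 ≈ 0.18138.
d = −(3/4) ln(1 − 4p/3) = −0.75 ln(1 − 0.24184) = −0.75 ln(0.75816)
  = −0.75 × (-0.276861) = 0.207646 substitutions/site.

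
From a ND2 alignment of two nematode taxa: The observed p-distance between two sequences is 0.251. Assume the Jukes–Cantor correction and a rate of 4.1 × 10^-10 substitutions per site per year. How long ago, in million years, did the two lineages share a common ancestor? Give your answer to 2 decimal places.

372.68

d = −(3/4) ln(1 − 4p/3) = −0.75 ln(1 − 0.334667) = −0.75 ln(0.665333)
  = −0.75 × (-0.407468) = 0.305601 substitutions/site.
Under a molecular clock d = 2μt, so t = d/(2μ) = 0.305601 / (2 × 4.1 × 10^-10) = 372.68 million years.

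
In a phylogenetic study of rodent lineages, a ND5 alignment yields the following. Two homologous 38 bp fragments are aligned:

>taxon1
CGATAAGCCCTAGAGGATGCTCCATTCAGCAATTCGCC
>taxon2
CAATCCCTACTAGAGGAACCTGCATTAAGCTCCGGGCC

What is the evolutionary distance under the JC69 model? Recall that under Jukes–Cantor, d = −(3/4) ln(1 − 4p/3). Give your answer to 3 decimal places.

The sequences differ at 15 of 38 sites, so p = 15/38 ≈ 0.394737.
d = −(3/4) ln(1 − 4p/3) = −0.75 ln(1 − 0.526316) = −0.75 ln(0.473684)
  = −0.75 × (-0.747215) = 0.560411 substitutions/site.

0.560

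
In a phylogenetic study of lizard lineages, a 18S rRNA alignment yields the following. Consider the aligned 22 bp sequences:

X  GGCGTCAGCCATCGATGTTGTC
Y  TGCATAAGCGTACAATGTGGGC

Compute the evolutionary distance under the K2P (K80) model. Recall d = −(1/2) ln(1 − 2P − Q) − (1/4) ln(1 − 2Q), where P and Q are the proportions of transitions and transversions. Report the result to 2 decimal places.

Of 22 sites, 2 differences are transitions and 7 are transversions, so P = 2/22 ≈ 0.090909 and Q = 7/22 ≈ 0.318182.
Under the Kimura two-parameter model, d = −½ ln(1 − 2P − Q) − ¼ ln(1 − 2Q).
1 − 2P − Q = 0.5, giving −½ ln(0.5) = 0.346574.
1 − 2Q = 0.363636, giving −¼ ln(0.363636) = 0.252900.
d = 0.346574 + 0.252900 = 0.599474.

0.60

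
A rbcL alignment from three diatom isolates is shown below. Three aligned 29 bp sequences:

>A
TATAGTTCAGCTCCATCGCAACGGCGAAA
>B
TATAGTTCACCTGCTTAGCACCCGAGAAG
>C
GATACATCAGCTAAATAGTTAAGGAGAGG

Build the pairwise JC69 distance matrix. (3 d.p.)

A–B: 8/29 sites differ → p ≈ 0.275862, d = −0.75 ln(1 − 0.367816) = 0.343931 ≈ 0.344.
A–C: 12/29 sites differ → p ≈ 0.413793, d = −0.75 ln(1 − 0.551724) = 0.601760 ≈ 0.602.
B–C: 13/29 sites differ → p ≈ 0.448276, d = −0.75 ln(1 − 0.597701) = 0.682920 ≈ 0.683.

d(A,B) = 0.344, d(A,C) = 0.602, d(B,C) = 0.683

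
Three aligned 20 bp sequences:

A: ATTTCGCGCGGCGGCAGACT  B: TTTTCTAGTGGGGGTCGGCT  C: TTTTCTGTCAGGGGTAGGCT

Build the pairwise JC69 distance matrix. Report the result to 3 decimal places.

d(A,B) = 0.572, d(A,C) = 0.572, d(B,C) = 0.304

A–B: 8/20 sites differ → p = 0.4, d = −0.75 ln(1 − 0.533333) = 0.571605 ≈ 0.572.
A–C: 8/20 sites differ → p = 0.4, d = −0.75 ln(1 − 0.533333) = 0.571605 ≈ 0.572.
B–C: 5/20 sites differ → p = 0.25, d = −0.75 ln(1 − 0.333333) = 0.304098 ≈ 0.304.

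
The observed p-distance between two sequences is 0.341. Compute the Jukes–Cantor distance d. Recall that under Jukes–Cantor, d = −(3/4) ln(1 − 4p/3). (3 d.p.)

d = −(3/4) ln(1 − 4p/3) = −0.75 ln(1 − 0.454667) = −0.75 ln(0.545333)
  = −0.75 × (-0.606359) = 0.454769 substitutions/site.

0.455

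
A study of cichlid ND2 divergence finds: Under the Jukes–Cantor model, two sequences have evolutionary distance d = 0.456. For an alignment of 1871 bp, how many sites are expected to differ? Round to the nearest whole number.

Invert JC69: p = (3/4)(1 − e^(−4d/3)) = 0.75 × (1 − e^(-0.608)) = 0.75 × (1 − 0.544439) = 0.341671.
Expected differing sites = pL ≈ 0.341671 × 1871 = 639.266441 ≈ 639.

639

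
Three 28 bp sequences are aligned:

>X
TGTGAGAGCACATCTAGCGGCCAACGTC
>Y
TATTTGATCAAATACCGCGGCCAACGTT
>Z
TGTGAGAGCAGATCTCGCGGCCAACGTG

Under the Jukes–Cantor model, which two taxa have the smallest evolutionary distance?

X–Y: 9/28 differ, p = 0.321, d = 0.420.
X–Z: 3/28 differ, p = 0.107, d = 0.116.
Y–Z: 8/28 differ, p = 0.286, d = 0.360.
The smallest distance is between X and Z.

X and Z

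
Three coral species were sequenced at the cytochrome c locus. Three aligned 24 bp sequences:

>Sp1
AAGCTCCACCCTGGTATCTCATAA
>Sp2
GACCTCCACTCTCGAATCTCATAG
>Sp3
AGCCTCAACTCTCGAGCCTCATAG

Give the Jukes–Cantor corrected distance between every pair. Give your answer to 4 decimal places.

d(Sp1,Sp2) = 0.3041, d(Sp1,Sp3) = 0.5199, d(Sp2,Sp3) = 0.2441

Sp1–Sp2: 6/24 sites differ → p = 0.25, d = −0.75 ln(1 − 0.333333) = 0.304098 ≈ 0.3041.
Sp1–Sp3: 9/24 sites differ → p = 0.375, d = −0.75 ln(1 − 0.5) = 0.519860 ≈ 0.5199.
Sp2–Sp3: 5/24 sites differ → p ≈ 0.208333, d = −0.75 ln(1 − 0.277777) = 0.244066 ≈ 0.2441.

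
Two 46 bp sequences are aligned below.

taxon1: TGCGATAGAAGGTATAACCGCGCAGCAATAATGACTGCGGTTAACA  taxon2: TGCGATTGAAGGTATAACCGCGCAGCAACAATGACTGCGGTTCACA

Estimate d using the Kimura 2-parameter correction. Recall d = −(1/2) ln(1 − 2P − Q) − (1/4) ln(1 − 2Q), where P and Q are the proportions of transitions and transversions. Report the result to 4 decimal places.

0.0682

Of 46 sites, 1 differences are transitions and 2 are transversions, so P = 1/46 ≈ 0.021739 and Q = 2/46 ≈ 0.043478.
Under the Kimura two-parameter model, d = −½ ln(1 − 2P − Q) − ¼ ln(1 − 2Q).
1 − 2P − Q = 0.913044, giving −½ ln(0.913044) = 0.045486.
1 − 2Q = 0.913044, giving −¼ ln(0.913044) = 0.022743.
d = 0.045486 + 0.022743 = 0.068229.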